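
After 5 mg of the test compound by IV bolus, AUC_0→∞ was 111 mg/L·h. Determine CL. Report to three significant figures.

CL = Dose_iv / AUC_0→∞
   = 5 / 111 = 0.045045 L/h

CL = 0.0450 L/h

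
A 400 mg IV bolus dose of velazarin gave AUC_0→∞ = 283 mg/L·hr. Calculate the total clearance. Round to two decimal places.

CL = Dose_iv / AUC_0→∞
   = 400 / 283 = 1.41343 L/hr

CL = 1.41 L/hr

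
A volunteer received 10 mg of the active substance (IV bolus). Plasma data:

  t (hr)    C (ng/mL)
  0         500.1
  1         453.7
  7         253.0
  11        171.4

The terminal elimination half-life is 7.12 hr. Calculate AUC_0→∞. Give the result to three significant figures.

AUC = 5210 ng/mL·hr

Trapezoidal AUC_0→11:
  [0→1]: (500.1+453.7)/2 × 1 = 476.9
  [1→7]: (453.7+253.0)/2 × 6 = 2120.1
  [7→11]: (253.0+171.4)/2 × 4 = 848.8
  Sum = 3445.8 ng/mL·hr
k_e = ln2 / t½ = 0.693147 / 7.12 = 0.0974 hr^-1
Extrapolated tail: C_last / k_e = 171.4 / 0.0974 = 1759.754
AUC_0→∞ = 3445.8 + 1759.754 = 5205.554 ng/mL·hr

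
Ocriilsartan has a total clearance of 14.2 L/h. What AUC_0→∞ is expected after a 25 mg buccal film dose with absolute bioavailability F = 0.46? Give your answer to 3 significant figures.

AUC = 0.810 mg/L·h

AUC_0→∞ = F × Dose / CL
        = 0.46 × 25 / 14.2 = 0.809859 mg/L·h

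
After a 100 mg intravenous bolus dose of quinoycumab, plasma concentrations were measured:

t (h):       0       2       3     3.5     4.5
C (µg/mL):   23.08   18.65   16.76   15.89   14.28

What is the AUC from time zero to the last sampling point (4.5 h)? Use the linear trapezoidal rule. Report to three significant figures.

AUC = 82.7 µg/mL·h

Trapezoidal AUC_0→4.5:
  [0→2]: (23.08+18.65)/2 × 2 = 41.73
  [2→3]: (18.65+16.76)/2 × 1 = 17.705
  [3→3.5]: (16.76+15.89)/2 × 0.5 = 8.1625
  [3.5→4.5]: (15.89+14.28)/2 × 1 = 15.085
  Sum = 82.6825 µg/mL·h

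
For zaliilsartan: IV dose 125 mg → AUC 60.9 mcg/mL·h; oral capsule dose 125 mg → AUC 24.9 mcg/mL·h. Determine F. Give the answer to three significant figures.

F = (AUC_ev / D_ev) / (AUC_iv / D_iv)
  = (24.9/125) / (60.9/125)
  = 0.1992 / 0.4872 = 0.4089

F = 0.409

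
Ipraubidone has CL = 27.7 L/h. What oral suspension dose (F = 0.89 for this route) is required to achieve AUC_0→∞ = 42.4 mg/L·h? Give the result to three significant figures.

Dose = CL × AUC_0→∞ / F
     = 27.7 × 42.4 / 0.89 = 1319.64 mg

Dose = 1320 mg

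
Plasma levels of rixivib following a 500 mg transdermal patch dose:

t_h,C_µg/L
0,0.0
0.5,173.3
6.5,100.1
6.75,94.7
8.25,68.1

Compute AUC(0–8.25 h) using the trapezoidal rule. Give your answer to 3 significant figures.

Trapezoidal AUC_0→8.25:
  [0→0.5]: (0.0+173.3)/2 × 0.5 = 43.325
  [0.5→6.5]: (173.3+100.1)/2 × 6 = 820.2
  [6.5→6.75]: (100.1+94.7)/2 × 0.25 = 24.35
  [6.75→8.25]: (94.7+68.1)/2 × 1.5 = 122.1
  Sum = 1009.975 µg/L·h

AUC = 1010 µg/L·h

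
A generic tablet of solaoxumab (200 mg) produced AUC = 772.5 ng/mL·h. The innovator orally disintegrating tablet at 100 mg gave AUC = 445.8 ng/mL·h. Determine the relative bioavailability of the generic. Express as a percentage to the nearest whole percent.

F_rel = (AUC_test/D_test) / (AUC_ref/D_ref)
      = (772.5/200) / (445.8/100)
      = 3.8625 / 4.458 = 0.8664 = 86.64%

F_rel = 87%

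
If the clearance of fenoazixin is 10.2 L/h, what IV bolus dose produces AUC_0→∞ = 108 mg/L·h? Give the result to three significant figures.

Dose = 1100 mg

Dose_iv = CL × AUC_0→∞
     = 10.2 × 108 = 1101.6 mg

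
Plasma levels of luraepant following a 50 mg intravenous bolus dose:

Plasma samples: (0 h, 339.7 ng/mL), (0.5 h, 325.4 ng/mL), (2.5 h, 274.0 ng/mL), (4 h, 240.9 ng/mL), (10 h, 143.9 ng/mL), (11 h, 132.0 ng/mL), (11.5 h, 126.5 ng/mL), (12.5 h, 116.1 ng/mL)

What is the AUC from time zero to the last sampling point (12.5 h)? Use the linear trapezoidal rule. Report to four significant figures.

Trapezoidal AUC_0→12.5:
  [0→0.5]: (339.7+325.4)/2 × 0.5 = 166.275
  [0.5→2.5]: (325.4+274.0)/2 × 2 = 599.4
  [2.5→4]: (274.0+240.9)/2 × 1.5 = 386.175
  [4→10]: (240.9+143.9)/2 × 6 = 1154.4
  [10→11]: (143.9+132.0)/2 × 1 = 137.95
  [11→11.5]: (132.0+126.5)/2 × 0.5 = 64.625
  [11.5→12.5]: (126.5+116.1)/2 × 1 = 121.3
  Sum = 2630.125 ng/mL·h

AUC = 2630 ng/mL·h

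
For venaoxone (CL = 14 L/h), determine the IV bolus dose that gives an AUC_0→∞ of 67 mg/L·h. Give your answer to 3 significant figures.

Dose = 938 mg

Dose_iv = CL × AUC_0→∞
     = 14 × 67 = 938 mg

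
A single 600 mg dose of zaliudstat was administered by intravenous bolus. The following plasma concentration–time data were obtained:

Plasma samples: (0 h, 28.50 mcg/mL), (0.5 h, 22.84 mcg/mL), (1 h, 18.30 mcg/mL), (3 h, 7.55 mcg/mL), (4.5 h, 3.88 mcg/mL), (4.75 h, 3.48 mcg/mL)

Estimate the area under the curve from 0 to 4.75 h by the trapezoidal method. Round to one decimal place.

AUC = 58.5 mcg/mL·h

Trapezoidal AUC_0→4.75:
  [0→0.5]: (28.50+22.84)/2 × 0.5 = 12.835
  [0.5→1]: (22.84+18.30)/2 × 0.5 = 10.285
  [1→3]: (18.30+7.55)/2 × 2 = 25.85
  [3→4.5]: (7.55+3.88)/2 × 1.5 = 8.5725
  [4.5→4.75]: (3.88+3.48)/2 × 0.25 = 0.92
  Sum = 58.4625 mcg/mL·h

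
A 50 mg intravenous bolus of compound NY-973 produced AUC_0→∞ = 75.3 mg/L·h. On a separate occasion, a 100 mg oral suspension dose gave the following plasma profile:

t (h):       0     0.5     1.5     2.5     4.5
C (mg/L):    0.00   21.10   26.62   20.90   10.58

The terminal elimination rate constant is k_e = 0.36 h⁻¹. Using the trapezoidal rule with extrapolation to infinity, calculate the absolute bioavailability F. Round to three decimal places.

F = 0.755

Trapezoidal AUC_0→4.5 (oral suspension):
  [0→0.5]: (0.00+21.10)/2 × 0.5 = 5.275
  [0.5→1.5]: (21.10+26.62)/2 × 1 = 23.86
  [1.5→2.5]: (26.62+20.90)/2 × 1 = 23.76
  [2.5→4.5]: (20.90+10.58)/2 × 2 = 31.48
  Sum = 84.375 mg/L·h
Tail: C_last/k_e = 10.58/0.36 = 29.389
AUC_0→∞ (oral suspension) = 84.375 + 29.389 = 113.764 mg/L·h
F = (AUC_ev/D_ev)/(AUC_iv/D_iv) = (113.764/100)/(75.3/50) = 1.13764/1.506 = 0.7554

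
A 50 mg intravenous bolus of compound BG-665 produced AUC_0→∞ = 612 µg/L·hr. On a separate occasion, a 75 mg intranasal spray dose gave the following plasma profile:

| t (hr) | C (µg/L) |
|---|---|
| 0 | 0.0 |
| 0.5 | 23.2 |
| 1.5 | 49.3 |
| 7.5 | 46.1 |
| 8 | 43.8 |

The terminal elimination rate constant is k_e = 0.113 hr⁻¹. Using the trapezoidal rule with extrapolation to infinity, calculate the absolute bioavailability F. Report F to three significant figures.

Trapezoidal AUC_0→8 (intranasal spray):
  [0→0.5]: (0.0+23.2)/2 × 0.5 = 5.8
  [0.5→1.5]: (23.2+49.3)/2 × 1 = 36.25
  [1.5→7.5]: (49.3+46.1)/2 × 6 = 286.2
  [7.5→8]: (46.1+43.8)/2 × 0.5 = 22.475
  Sum = 350.725 µg/L·hr
Tail: C_last/k_e = 43.8/0.113 = 387.611
AUC_0→∞ (intranasal spray) = 350.725 + 387.611 = 738.336 µg/L·hr
F = (AUC_ev/D_ev)/(AUC_iv/D_iv) = (738.336/75)/(612/50) = 9.84448/12.24 = 0.8043

F = 0.804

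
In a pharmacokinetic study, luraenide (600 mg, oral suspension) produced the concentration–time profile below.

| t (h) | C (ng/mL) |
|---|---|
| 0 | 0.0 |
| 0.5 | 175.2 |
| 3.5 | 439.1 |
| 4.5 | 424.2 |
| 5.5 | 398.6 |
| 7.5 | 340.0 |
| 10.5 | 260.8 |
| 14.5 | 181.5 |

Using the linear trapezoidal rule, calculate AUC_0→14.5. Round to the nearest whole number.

AUC = 4333 ng/mL·h

Trapezoidal AUC_0→14.5:
  [0→0.5]: (0.0+175.2)/2 × 0.5 = 43.8
  [0.5→3.5]: (175.2+439.1)/2 × 3 = 921.45
  [3.5→4.5]: (439.1+424.2)/2 × 1 = 431.65
  [4.5→5.5]: (424.2+398.6)/2 × 1 = 411.4
  [5.5→7.5]: (398.6+340.0)/2 × 2 = 738.6
  [7.5→10.5]: (340.0+260.8)/2 × 3 = 901.2
  [10.5→14.5]: (260.8+181.5)/2 × 4 = 884.6
  Sum = 4332.7 ng/mL·h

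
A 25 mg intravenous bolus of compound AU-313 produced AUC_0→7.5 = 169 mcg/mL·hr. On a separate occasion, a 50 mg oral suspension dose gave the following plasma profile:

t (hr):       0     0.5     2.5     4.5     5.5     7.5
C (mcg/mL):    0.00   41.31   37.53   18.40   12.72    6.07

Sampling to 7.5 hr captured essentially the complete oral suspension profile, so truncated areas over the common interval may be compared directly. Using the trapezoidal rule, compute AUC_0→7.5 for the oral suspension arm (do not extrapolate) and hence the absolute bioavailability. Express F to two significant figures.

Trapezoidal AUC_0→7.5 (oral suspension):
  [0→0.5]: (0.00+41.31)/2 × 0.5 = 10.3275
  [0.5→2.5]: (41.31+37.53)/2 × 2 = 78.84
  [2.5→4.5]: (37.53+18.40)/2 × 2 = 55.93
  [4.5→5.5]: (18.40+12.72)/2 × 1 = 15.56
  [5.5→7.5]: (12.72+6.07)/2 × 2 = 18.79
  Sum = 179.4475 mcg/mL·hr
F = (AUC_ev/D_ev)/(AUC_iv/D_iv) = (179.4475/50)/(169/25) = 3.58895/6.76 = 0.5309

F = 0.53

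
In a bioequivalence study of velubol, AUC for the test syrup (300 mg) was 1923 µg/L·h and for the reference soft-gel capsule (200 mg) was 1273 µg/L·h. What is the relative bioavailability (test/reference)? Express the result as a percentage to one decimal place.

F_rel = 100.7%

F_rel = (AUC_test/D_test) / (AUC_ref/D_ref)
      = (1923/300) / (1273/200)
      = 6.41 / 6.365 = 1.0071 = 100.71%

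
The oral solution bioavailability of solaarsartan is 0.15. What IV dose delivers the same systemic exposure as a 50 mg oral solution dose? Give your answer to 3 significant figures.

D_iv = 7.50 mg

Systemic exposure from an extravascular dose = F × D_ev, so the equivalent IV dose is F × D_ev.
D_iv = F × D_ev = 0.15 × 50 = 7.5 mg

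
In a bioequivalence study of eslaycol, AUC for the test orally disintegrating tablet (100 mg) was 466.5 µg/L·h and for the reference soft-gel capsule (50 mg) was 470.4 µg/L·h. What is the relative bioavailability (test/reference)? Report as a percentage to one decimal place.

F_rel = (AUC_test/D_test) / (AUC_ref/D_ref)
      = (466.5/100) / (470.4/50)
      = 4.665 / 9.408 = 0.4959 = 49.59%

F_rel = 49.6%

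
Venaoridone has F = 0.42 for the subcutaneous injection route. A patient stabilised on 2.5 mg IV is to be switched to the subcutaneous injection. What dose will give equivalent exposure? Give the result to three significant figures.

For equal systemic exposure: F × D_ev = D_iv
D_ev = D_iv / F = 2.5 / 0.42 = 5.95238 mg

D_subcutaneous = 5.95 mg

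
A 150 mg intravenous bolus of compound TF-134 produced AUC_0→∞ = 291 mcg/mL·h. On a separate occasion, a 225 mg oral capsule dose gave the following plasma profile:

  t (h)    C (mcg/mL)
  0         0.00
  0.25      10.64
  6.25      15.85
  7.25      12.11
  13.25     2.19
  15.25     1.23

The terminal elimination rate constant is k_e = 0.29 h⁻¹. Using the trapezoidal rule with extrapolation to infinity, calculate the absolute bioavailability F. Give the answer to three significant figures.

F = 0.333

Trapezoidal AUC_0→15.25 (oral capsule):
  [0→0.25]: (0.00+10.64)/2 × 0.25 = 1.33
  [0.25→6.25]: (10.64+15.85)/2 × 6 = 79.47
  [6.25→7.25]: (15.85+12.11)/2 × 1 = 13.98
  [7.25→13.25]: (12.11+2.19)/2 × 6 = 42.9
  [13.25→15.25]: (2.19+1.23)/2 × 2 = 3.42
  Sum = 141.1 mcg/mL·h
Tail: C_last/k_e = 1.23/0.29 = 4.241
AUC_0→∞ (oral capsule) = 141.1 + 4.241 = 145.341 mcg/mL·h
F = (AUC_ev/D_ev)/(AUC_iv/D_iv) = (145.341/225)/(291/150) = 0.64596/1.94 = 0.3330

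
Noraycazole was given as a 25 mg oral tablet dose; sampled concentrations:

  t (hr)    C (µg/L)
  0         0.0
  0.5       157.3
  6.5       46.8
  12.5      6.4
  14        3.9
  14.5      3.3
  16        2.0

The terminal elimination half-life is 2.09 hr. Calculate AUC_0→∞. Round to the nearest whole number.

AUC = 831 µg/L·hr

Trapezoidal AUC_0→16:
  [0→0.5]: (0.0+157.3)/2 × 0.5 = 39.325
  [0.5→6.5]: (157.3+46.8)/2 × 6 = 612.3
  [6.5→12.5]: (46.8+6.4)/2 × 6 = 159.6
  [12.5→14]: (6.4+3.9)/2 × 1.5 = 7.725
  [14→14.5]: (3.9+3.3)/2 × 0.5 = 1.8
  [14.5→16]: (3.3+2.0)/2 × 1.5 = 3.975
  Sum = 824.725 µg/L·hr
k_e = ln2 / t½ = 0.693147 / 2.09 = 0.3316 hr^-1
Extrapolated tail: C_last / k_e = 2.0 / 0.3316 = 6.031
AUC_0→∞ = 824.725 + 6.031 = 830.756 µg/L·hr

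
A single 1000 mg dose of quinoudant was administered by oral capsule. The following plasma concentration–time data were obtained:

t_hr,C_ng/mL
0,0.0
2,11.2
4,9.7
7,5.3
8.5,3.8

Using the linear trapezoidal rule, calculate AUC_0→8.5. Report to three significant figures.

AUC = 61.4 ng/mL·hr

Trapezoidal AUC_0→8.5:
  [0→2]: (0.0+11.2)/2 × 2 = 11.2
  [2→4]: (11.2+9.7)/2 × 2 = 20.9
  [4→7]: (9.7+5.3)/2 × 3 = 22.5
  [7→8.5]: (5.3+3.8)/2 × 1.5 = 6.825
  Sum = 61.425 ng/mL·hr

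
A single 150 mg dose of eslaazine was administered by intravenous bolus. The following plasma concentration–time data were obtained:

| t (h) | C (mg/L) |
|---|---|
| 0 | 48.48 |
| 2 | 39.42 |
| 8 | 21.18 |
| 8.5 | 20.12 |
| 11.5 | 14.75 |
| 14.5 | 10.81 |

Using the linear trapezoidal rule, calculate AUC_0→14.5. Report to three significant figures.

AUC = 371 mg/L·h

Trapezoidal AUC_0→14.5:
  [0→2]: (48.48+39.42)/2 × 2 = 87.9
  [2→8]: (39.42+21.18)/2 × 6 = 181.8
  [8→8.5]: (21.18+20.12)/2 × 0.5 = 10.325
  [8.5→11.5]: (20.12+14.75)/2 × 3 = 52.305
  [11.5→14.5]: (14.75+10.81)/2 × 3 = 38.34
  Sum = 370.67 mg/L·h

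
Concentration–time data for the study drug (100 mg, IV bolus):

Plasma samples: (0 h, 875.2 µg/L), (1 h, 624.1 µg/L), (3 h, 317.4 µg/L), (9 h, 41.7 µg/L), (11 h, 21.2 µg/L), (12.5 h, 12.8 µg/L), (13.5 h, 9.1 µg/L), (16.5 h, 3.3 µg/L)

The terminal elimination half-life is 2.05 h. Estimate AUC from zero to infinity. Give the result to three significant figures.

Trapezoidal AUC_0→16.5:
  [0→1]: (875.2+624.1)/2 × 1 = 749.65
  [1→3]: (624.1+317.4)/2 × 2 = 941.5
  [3→9]: (317.4+41.7)/2 × 6 = 1077.3
  [9→11]: (41.7+21.2)/2 × 2 = 62.9
  [11→12.5]: (21.2+12.8)/2 × 1.5 = 25.5
  [12.5→13.5]: (12.8+9.1)/2 × 1 = 10.95
  [13.5→16.5]: (9.1+3.3)/2 × 3 = 18.6
  Sum = 2886.4 µg/L·h
k_e = ln2 / t½ = 0.693147 / 2.05 = 0.3381 h^-1
Extrapolated tail: C_last / k_e = 3.3 / 0.3381 = 9.760
AUC_0→∞ = 2886.4 + 9.760 = 2896.16 µg/L·h

AUC = 2900 µg/L·h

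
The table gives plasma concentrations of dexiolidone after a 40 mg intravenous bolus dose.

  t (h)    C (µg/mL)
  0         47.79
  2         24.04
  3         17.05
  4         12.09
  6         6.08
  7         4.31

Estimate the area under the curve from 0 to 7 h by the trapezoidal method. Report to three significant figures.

AUC = 130 µg/mL·h

Trapezoidal AUC_0→7:
  [0→2]: (47.79+24.04)/2 × 2 = 71.83
  [2→3]: (24.04+17.05)/2 × 1 = 20.545
  [3→4]: (17.05+12.09)/2 × 1 = 14.57
  [4→6]: (12.09+6.08)/2 × 2 = 18.17
  [6→7]: (6.08+4.31)/2 × 1 = 5.195
  Sum = 130.31 µg/mL·h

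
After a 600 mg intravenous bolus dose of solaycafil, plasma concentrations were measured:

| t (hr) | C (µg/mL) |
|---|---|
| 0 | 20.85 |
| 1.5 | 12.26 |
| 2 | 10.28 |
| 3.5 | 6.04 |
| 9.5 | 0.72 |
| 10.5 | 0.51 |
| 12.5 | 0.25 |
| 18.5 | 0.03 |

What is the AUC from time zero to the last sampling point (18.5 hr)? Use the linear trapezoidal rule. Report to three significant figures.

AUC = 65.2 µg/mL·hr

Trapezoidal AUC_0→18.5:
  [0→1.5]: (20.85+12.26)/2 × 1.5 = 24.8325
  [1.5→2]: (12.26+10.28)/2 × 0.5 = 5.635
  [2→3.5]: (10.28+6.04)/2 × 1.5 = 12.24
  [3.5→9.5]: (6.04+0.72)/2 × 6 = 20.28
  [9.5→10.5]: (0.72+0.51)/2 × 1 = 0.615
  [10.5→12.5]: (0.51+0.25)/2 × 2 = 0.76
  [12.5→18.5]: (0.25+0.03)/2 × 6 = 0.84
  Sum = 65.2025 µg/mL·hr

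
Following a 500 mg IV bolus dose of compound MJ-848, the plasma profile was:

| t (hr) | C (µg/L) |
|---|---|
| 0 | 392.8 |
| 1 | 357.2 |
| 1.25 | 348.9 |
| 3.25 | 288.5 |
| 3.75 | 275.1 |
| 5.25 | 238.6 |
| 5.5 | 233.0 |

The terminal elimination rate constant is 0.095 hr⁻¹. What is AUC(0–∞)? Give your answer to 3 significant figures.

AUC = 4140 µg/L·hr

Trapezoidal AUC_0→5.5:
  [0→1]: (392.8+357.2)/2 × 1 = 375.0
  [1→1.25]: (357.2+348.9)/2 × 0.25 = 88.2625
  [1.25→3.25]: (348.9+288.5)/2 × 2 = 637.4
  [3.25→3.75]: (288.5+275.1)/2 × 0.5 = 140.9
  [3.75→5.25]: (275.1+238.6)/2 × 1.5 = 385.275
  [5.25→5.5]: (238.6+233.0)/2 × 0.25 = 58.95
  Sum = 1685.7875 µg/L·hr
Extrapolated tail: C_last / k_e = 233.0 / 0.095 = 2452.632
AUC_0→∞ = 1685.7875 + 2452.632 = 4138.4195 µg/L·hr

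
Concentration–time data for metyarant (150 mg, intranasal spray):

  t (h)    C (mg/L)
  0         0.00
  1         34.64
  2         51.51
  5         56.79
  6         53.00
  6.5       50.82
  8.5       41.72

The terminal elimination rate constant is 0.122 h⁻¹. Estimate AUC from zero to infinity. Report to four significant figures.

Trapezoidal AUC_0→8.5:
  [0→1]: (0.00+34.64)/2 × 1 = 17.32
  [1→2]: (34.64+51.51)/2 × 1 = 43.075
  [2→5]: (51.51+56.79)/2 × 3 = 162.45
  [5→6]: (56.79+53.00)/2 × 1 = 54.895
  [6→6.5]: (53.00+50.82)/2 × 0.5 = 25.955
  [6.5→8.5]: (50.82+41.72)/2 × 2 = 92.54
  Sum = 396.235 mg/L·h
Extrapolated tail: C_last / k_e = 41.72 / 0.122 = 341.967
AUC_0→∞ = 396.235 + 341.967 = 738.202 mg/L·h

AUC = 738.2 mg/L·h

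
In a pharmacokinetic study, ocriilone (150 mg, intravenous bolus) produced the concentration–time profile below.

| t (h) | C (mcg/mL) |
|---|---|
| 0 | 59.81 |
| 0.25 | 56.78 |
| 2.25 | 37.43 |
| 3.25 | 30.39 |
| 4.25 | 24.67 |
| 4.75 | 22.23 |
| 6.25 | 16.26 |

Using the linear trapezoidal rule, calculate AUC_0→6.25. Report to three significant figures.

AUC = 211 mcg/mL·h

Trapezoidal AUC_0→6.25:
  [0→0.25]: (59.81+56.78)/2 × 0.25 = 14.57375
  [0.25→2.25]: (56.78+37.43)/2 × 2 = 94.21
  [2.25→3.25]: (37.43+30.39)/2 × 1 = 33.91
  [3.25→4.25]: (30.39+24.67)/2 × 1 = 27.53
  [4.25→4.75]: (24.67+22.23)/2 × 0.5 = 11.725
  [4.75→6.25]: (22.23+16.26)/2 × 1.5 = 28.8675
  Sum = 210.81625 mcg/mL·h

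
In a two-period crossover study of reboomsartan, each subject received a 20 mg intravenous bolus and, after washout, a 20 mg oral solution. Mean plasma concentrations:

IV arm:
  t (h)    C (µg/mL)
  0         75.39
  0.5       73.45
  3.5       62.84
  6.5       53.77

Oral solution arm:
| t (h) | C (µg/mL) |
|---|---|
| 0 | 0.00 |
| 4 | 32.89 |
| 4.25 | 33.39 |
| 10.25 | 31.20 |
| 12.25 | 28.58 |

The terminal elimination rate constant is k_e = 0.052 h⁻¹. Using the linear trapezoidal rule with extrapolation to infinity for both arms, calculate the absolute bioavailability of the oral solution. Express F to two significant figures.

F = 0.60

Trapezoidal AUC_0→6.5 (IV):
  [0→0.5]: (75.39+73.45)/2 × 0.5 = 37.21
  [0.5→3.5]: (73.45+62.84)/2 × 3 = 204.435
  [3.5→6.5]: (62.84+53.77)/2 × 3 = 174.915
  Sum = 416.56 µg/mL·h
IV tail: 53.77/0.052 = 1034.038; AUC_iv,0→∞ = 416.56 + 1034.038 = 1450.598 µg/mL·h
Trapezoidal AUC_0→12.25 (oral solution):
  [0→4]: (0.00+32.89)/2 × 4 = 65.78
  [4→4.25]: (32.89+33.39)/2 × 0.25 = 8.285
  [4.25→10.25]: (33.39+31.20)/2 × 6 = 193.77
  [10.25→12.25]: (31.20+28.58)/2 × 2 = 59.78
  Sum = 327.615 µg/mL·h
oral solution tail: 28.58/0.052 = 549.615; AUC_ev,0→∞ = 327.615 + 549.615 = 877.23 µg/mL·h
F = (AUC_ev/D_ev)/(AUC_iv/D_iv) = (877.23/20)/(1450.598/20) = 43.8615/72.5299 = 0.6047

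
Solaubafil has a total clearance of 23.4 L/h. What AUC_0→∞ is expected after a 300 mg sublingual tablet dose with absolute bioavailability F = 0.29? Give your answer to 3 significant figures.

AUC = 3.72 mg/L·h

AUC_0→∞ = F × Dose / CL
        = 0.29 × 300 / 23.4 = 3.71795 mg/L·h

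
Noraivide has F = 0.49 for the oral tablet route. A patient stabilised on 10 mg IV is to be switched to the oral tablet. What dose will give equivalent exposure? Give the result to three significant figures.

D_oral = 20.4 mg

For equal systemic exposure: F × D_ev = D_iv
D_ev = D_iv / F = 10 / 0.49 = 20.4082 mg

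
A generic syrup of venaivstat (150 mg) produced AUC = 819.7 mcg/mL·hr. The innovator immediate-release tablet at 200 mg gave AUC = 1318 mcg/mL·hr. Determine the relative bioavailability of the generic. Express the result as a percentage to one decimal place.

F_rel = 82.9%

F_rel = (AUC_test/D_test) / (AUC_ref/D_ref)
      = (819.7/150) / (1318/200)
      = 5.46467 / 6.59 = 0.8292 = 82.92%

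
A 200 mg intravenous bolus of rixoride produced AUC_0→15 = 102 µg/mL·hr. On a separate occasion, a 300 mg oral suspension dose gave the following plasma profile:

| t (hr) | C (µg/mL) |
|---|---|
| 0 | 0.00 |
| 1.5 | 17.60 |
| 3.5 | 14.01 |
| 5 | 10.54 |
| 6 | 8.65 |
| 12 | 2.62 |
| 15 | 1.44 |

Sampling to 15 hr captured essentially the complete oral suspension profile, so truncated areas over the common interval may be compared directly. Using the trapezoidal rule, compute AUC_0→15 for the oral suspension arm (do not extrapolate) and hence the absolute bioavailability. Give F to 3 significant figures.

F = 0.737

Trapezoidal AUC_0→15 (oral suspension):
  [0→1.5]: (0.00+17.60)/2 × 1.5 = 13.2
  [1.5→3.5]: (17.60+14.01)/2 × 2 = 31.61
  [3.5→5]: (14.01+10.54)/2 × 1.5 = 18.4125
  [5→6]: (10.54+8.65)/2 × 1 = 9.595
  [6→12]: (8.65+2.62)/2 × 6 = 33.81
  [12→15]: (2.62+1.44)/2 × 3 = 6.09
  Sum = 112.7175 µg/mL·hr
F = (AUC_ev/D_ev)/(AUC_iv/D_iv) = (112.7175/300)/(102/200) = 0.375725/0.51 = 0.7367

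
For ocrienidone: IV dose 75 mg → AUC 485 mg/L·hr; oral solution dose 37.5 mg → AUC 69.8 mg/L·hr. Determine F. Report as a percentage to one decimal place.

F = (AUC_ev / D_ev) / (AUC_iv / D_iv)
  = (69.8/37.5) / (485/75)
  = 1.86133 / 6.46667 = 0.2878
  = 28.78%

F = 28.8%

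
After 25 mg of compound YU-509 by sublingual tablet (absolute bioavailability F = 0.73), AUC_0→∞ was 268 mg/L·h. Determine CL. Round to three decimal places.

CL = 0.068 L/h

CL = F × Dose / AUC_0→∞
   = 0.73 × 25 / 268 = 0.068097 L/h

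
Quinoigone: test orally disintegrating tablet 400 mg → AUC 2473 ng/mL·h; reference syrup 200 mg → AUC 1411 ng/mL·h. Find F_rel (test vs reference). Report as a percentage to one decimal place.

F_rel = (AUC_test/D_test) / (AUC_ref/D_ref)
      = (2473/400) / (1411/200)
      = 6.1825 / 7.055 = 0.8763 = 87.63%

F_rel = 87.6%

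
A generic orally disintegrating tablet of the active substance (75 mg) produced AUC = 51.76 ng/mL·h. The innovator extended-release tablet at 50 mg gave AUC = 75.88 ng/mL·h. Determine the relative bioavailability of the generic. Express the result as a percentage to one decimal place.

F_rel = (AUC_test/D_test) / (AUC_ref/D_ref)
      = (51.76/75) / (75.88/50)
      = 0.690133 / 1.5176 = 0.4548 = 45.48%

F_rel = 45.5%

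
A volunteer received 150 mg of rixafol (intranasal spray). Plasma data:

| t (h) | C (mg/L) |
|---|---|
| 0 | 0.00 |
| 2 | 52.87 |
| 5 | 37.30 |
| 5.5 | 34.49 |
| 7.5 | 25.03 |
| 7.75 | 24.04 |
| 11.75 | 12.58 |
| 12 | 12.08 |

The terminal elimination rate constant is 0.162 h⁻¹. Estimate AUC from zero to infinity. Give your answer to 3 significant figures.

Trapezoidal AUC_0→12:
  [0→2]: (0.00+52.87)/2 × 2 = 52.87
  [2→5]: (52.87+37.30)/2 × 3 = 135.255
  [5→5.5]: (37.30+34.49)/2 × 0.5 = 17.9475
  [5.5→7.5]: (34.49+25.03)/2 × 2 = 59.52
  [7.5→7.75]: (25.03+24.04)/2 × 0.25 = 6.13375
  [7.75→11.75]: (24.04+12.58)/2 × 4 = 73.24
  [11.75→12]: (12.58+12.08)/2 × 0.25 = 3.0825
  Sum = 348.04875 mg/L·h
Extrapolated tail: C_last / k_e = 12.08 / 0.162 = 74.568
AUC_0→∞ = 348.04875 + 74.568 = 422.61675 mg/L·h

AUC = 423 mg/L·h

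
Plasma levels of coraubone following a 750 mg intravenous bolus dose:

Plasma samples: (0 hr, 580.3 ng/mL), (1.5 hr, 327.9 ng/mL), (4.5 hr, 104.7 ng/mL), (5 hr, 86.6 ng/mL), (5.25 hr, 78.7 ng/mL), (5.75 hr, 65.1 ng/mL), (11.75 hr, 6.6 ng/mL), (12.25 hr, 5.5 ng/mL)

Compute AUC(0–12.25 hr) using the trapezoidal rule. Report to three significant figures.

Trapezoidal AUC_0→12.25:
  [0→1.5]: (580.3+327.9)/2 × 1.5 = 681.15
  [1.5→4.5]: (327.9+104.7)/2 × 3 = 648.9
  [4.5→5]: (104.7+86.6)/2 × 0.5 = 47.825
  [5→5.25]: (86.6+78.7)/2 × 0.25 = 20.6625
  [5.25→5.75]: (78.7+65.1)/2 × 0.5 = 35.95
  [5.75→11.75]: (65.1+6.6)/2 × 6 = 215.1
  [11.75→12.25]: (6.6+5.5)/2 × 0.5 = 3.025
  Sum = 1652.6125 ng/mL·hr

AUC = 1650 ng/mL·hr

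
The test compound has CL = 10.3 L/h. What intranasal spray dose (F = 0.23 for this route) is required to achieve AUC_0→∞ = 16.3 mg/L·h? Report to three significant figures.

Dose = CL × AUC_0→∞ / F
     = 10.3 × 16.3 / 0.23 = 729.957 mg

Dose = 730 mg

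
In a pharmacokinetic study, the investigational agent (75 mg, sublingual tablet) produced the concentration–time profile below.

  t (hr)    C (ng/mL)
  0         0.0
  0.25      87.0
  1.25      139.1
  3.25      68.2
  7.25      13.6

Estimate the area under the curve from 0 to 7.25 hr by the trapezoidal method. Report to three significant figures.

Trapezoidal AUC_0→7.25:
  [0→0.25]: (0.0+87.0)/2 × 0.25 = 10.875
  [0.25→1.25]: (87.0+139.1)/2 × 1 = 113.05
  [1.25→3.25]: (139.1+68.2)/2 × 2 = 207.3
  [3.25→7.25]: (68.2+13.6)/2 × 4 = 163.6
  Sum = 494.825 ng/mL·hr

AUC = 495 ng/mL·hr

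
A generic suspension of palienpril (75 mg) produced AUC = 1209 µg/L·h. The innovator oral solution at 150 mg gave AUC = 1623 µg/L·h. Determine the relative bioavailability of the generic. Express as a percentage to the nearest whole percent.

F_rel = (AUC_test/D_test) / (AUC_ref/D_ref)
      = (1209/75) / (1623/150)
      = 16.12 / 10.82 = 1.4898 = 148.98%

F_rel = 149%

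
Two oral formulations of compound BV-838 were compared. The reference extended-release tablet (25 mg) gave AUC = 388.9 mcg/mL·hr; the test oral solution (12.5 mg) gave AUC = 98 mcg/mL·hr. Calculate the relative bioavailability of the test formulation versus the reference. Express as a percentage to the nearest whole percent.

F_rel = 50%

F_rel = (AUC_test/D_test) / (AUC_ref/D_ref)
      = (98/12.5) / (388.9/25)
      = 7.84 / 15.556 = 0.5040 = 50.40%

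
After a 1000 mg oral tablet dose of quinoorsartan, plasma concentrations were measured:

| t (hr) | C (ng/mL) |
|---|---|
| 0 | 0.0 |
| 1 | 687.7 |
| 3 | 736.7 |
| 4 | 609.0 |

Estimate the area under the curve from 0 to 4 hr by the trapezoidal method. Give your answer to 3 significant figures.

AUC = 2440 ng/mL·hr

Trapezoidal AUC_0→4:
  [0→1]: (0.0+687.7)/2 × 1 = 343.85
  [1→3]: (687.7+736.7)/2 × 2 = 1424.4
  [3→4]: (736.7+609.0)/2 × 1 = 672.85
  Sum = 2441.1 ng/mL·hr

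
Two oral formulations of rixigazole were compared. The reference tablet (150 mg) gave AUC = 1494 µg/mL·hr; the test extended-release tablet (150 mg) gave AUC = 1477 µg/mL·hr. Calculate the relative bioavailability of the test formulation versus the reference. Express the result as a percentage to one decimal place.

F_rel = 98.9%

F_rel = (AUC_test/D_test) / (AUC_ref/D_ref)
      = (1477/150) / (1494/150)
      = 9.84667 / 9.96 = 0.9886 = 98.86%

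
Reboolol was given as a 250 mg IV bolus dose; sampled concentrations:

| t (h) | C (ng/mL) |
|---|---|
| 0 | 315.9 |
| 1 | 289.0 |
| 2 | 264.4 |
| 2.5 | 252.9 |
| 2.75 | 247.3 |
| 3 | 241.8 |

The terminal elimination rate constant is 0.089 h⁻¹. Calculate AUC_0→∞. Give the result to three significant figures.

AUC = 3550 ng/mL·h

Trapezoidal AUC_0→3:
  [0→1]: (315.9+289.0)/2 × 1 = 302.45
  [1→2]: (289.0+264.4)/2 × 1 = 276.7
  [2→2.5]: (264.4+252.9)/2 × 0.5 = 129.325
  [2.5→2.75]: (252.9+247.3)/2 × 0.25 = 62.525
  [2.75→3]: (247.3+241.8)/2 × 0.25 = 61.1375
  Sum = 832.1375 ng/mL·h
Extrapolated tail: C_last / k_e = 241.8 / 0.089 = 2716.854
AUC_0→∞ = 832.1375 + 2716.854 = 3548.9915 ng/mL·h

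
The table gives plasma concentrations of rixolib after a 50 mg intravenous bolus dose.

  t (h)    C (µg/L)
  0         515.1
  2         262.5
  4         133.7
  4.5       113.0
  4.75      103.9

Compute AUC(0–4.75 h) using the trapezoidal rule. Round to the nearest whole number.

Trapezoidal AUC_0→4.75:
  [0→2]: (515.1+262.5)/2 × 2 = 777.6
  [2→4]: (262.5+133.7)/2 × 2 = 396.2
  [4→4.5]: (133.7+113.0)/2 × 0.5 = 61.675
  [4.5→4.75]: (113.0+103.9)/2 × 0.25 = 27.1125
  Sum = 1262.5875 µg/L·h

AUC = 1263 µg/L·h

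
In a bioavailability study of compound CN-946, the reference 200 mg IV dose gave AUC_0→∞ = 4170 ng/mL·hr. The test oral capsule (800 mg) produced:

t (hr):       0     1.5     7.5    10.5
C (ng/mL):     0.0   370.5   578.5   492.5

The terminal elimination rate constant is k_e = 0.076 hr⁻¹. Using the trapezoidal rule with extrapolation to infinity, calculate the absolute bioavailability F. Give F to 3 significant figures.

Trapezoidal AUC_0→10.5 (oral capsule):
  [0→1.5]: (0.0+370.5)/2 × 1.5 = 277.875
  [1.5→7.5]: (370.5+578.5)/2 × 6 = 2847.0
  [7.5→10.5]: (578.5+492.5)/2 × 3 = 1606.5
  Sum = 4731.375 ng/mL·hr
Tail: C_last/k_e = 492.5/0.076 = 6480.263
AUC_0→∞ (oral capsule) = 4731.375 + 6480.263 = 11211.638 ng/mL·hr
F = (AUC_ev/D_ev)/(AUC_iv/D_iv) = (11211.638/800)/(4170/200) = 14.0145/20.85 = 0.6722

F = 0.672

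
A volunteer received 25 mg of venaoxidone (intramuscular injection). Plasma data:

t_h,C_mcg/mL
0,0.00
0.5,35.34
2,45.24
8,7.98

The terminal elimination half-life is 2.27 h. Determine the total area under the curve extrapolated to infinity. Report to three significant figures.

Trapezoidal AUC_0→8:
  [0→0.5]: (0.00+35.34)/2 × 0.5 = 8.835
  [0.5→2]: (35.34+45.24)/2 × 1.5 = 60.435
  [2→8]: (45.24+7.98)/2 × 6 = 159.66
  Sum = 228.93 mcg/mL·h
k_e = ln2 / t½ = 0.693147 / 2.27 = 0.3054 h^-1
Extrapolated tail: C_last / k_e = 7.98 / 0.3054 = 26.130
AUC_0→∞ = 228.93 + 26.130 = 255.06 mcg/mL·h

AUC = 255 mcg/mL·h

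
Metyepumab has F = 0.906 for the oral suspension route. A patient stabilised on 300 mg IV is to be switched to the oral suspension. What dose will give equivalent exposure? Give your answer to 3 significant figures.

For equal systemic exposure: F × D_ev = D_iv
D_ev = D_iv / F = 300 / 0.906 = 331.126 mg

D_oral = 331 mg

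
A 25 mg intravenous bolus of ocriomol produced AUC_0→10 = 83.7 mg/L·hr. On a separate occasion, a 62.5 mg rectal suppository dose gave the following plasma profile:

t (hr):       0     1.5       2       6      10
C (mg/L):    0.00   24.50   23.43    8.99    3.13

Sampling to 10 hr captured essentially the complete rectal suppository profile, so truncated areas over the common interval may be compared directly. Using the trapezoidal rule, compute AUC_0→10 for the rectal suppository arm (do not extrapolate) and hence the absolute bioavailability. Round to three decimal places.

F = 0.571

Trapezoidal AUC_0→10 (rectal suppository):
  [0→1.5]: (0.00+24.50)/2 × 1.5 = 18.375
  [1.5→2]: (24.50+23.43)/2 × 0.5 = 11.9825
  [2→6]: (23.43+8.99)/2 × 4 = 64.84
  [6→10]: (8.99+3.13)/2 × 4 = 24.24
  Sum = 119.4375 mg/L·hr
F = (AUC_ev/D_ev)/(AUC_iv/D_iv) = (119.4375/62.5)/(83.7/25) = 1.911/3.348 = 0.5708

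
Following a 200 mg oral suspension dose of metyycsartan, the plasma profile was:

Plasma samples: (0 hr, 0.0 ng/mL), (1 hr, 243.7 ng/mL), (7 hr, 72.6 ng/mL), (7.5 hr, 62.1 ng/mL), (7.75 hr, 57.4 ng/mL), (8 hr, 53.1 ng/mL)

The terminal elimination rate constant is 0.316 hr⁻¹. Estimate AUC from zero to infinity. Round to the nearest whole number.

Trapezoidal AUC_0→8:
  [0→1]: (0.0+243.7)/2 × 1 = 121.85
  [1→7]: (243.7+72.6)/2 × 6 = 948.9
  [7→7.5]: (72.6+62.1)/2 × 0.5 = 33.675
  [7.5→7.75]: (62.1+57.4)/2 × 0.25 = 14.9375
  [7.75→8]: (57.4+53.1)/2 × 0.25 = 13.8125
  Sum = 1133.175 ng/mL·hr
Extrapolated tail: C_last / k_e = 53.1 / 0.316 = 168.038
AUC_0→∞ = 1133.175 + 168.038 = 1301.213 ng/mL·hr

AUC = 1301 ng/mL·hr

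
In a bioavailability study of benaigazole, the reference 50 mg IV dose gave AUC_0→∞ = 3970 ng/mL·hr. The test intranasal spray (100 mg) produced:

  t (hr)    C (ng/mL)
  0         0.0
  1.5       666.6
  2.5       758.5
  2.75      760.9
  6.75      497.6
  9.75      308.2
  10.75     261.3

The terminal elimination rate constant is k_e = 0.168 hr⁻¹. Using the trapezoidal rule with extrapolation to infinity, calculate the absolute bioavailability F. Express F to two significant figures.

Trapezoidal AUC_0→10.75 (intranasal spray):
  [0→1.5]: (0.0+666.6)/2 × 1.5 = 499.95
  [1.5→2.5]: (666.6+758.5)/2 × 1 = 712.55
  [2.5→2.75]: (758.5+760.9)/2 × 0.25 = 189.925
  [2.75→6.75]: (760.9+497.6)/2 × 4 = 2517.0
  [6.75→9.75]: (497.6+308.2)/2 × 3 = 1208.7
  [9.75→10.75]: (308.2+261.3)/2 × 1 = 284.75
  Sum = 5412.875 ng/mL·hr
Tail: C_last/k_e = 261.3/0.168 = 1555.357
AUC_0→∞ (intranasal spray) = 5412.875 + 1555.357 = 6968.232 ng/mL·hr
F = (AUC_ev/D_ev)/(AUC_iv/D_iv) = (6968.232/100)/(3970/50) = 69.68232/79.4 = 0.8776

F = 0.88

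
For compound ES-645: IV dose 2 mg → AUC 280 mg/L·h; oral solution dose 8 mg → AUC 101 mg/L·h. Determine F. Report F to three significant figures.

F = 0.0902

F = (AUC_ev / D_ev) / (AUC_iv / D_iv)
  = (101/8) / (280/2)
  = 12.625 / 140 = 0.0902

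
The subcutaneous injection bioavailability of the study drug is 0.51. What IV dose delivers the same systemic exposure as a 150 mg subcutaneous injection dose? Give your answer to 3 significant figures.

Systemic exposure from an extravascular dose = F × D_ev, so the equivalent IV dose is F × D_ev.
D_iv = F × D_ev = 0.51 × 150 = 76.5 mg

D_iv = 76.5 mg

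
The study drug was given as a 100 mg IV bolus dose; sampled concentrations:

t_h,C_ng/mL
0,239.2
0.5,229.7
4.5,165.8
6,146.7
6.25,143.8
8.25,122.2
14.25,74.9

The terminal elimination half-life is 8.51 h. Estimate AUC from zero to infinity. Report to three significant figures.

Trapezoidal AUC_0→14.25:
  [0→0.5]: (239.2+229.7)/2 × 0.5 = 117.225
  [0.5→4.5]: (229.7+165.8)/2 × 4 = 791.0
  [4.5→6]: (165.8+146.7)/2 × 1.5 = 234.375
  [6→6.25]: (146.7+143.8)/2 × 0.25 = 36.3125
  [6.25→8.25]: (143.8+122.2)/2 × 2 = 266.0
  [8.25→14.25]: (122.2+74.9)/2 × 6 = 591.3
  Sum = 2036.2125 ng/mL·h
k_e = ln2 / t½ = 0.693147 / 8.51 = 0.0815 h^-1
Extrapolated tail: C_last / k_e = 74.9 / 0.0815 = 919.018
AUC_0→∞ = 2036.2125 + 919.018 = 2955.2305 ng/mL·h

AUC = 2960 ng/mL·h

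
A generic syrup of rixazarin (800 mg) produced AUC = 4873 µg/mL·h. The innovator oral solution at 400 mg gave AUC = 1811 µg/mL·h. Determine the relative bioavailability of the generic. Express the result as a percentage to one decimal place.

F_rel = (AUC_test/D_test) / (AUC_ref/D_ref)
      = (4873/800) / (1811/400)
      = 6.09125 / 4.5275 = 1.3454 = 134.54%

F_rel = 134.5%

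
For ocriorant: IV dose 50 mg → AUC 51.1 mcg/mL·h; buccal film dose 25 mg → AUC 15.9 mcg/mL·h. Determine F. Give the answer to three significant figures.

F = (AUC_ev / D_ev) / (AUC_iv / D_iv)
  = (15.9/25) / (51.1/50)
  = 0.636 / 1.022 = 0.6223

F = 0.622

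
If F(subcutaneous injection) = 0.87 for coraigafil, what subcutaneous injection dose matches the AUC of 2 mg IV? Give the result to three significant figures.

For equal systemic exposure: F × D_ev = D_iv
D_ev = D_iv / F = 2 / 0.87 = 2.29885 mg

D_subcutaneous = 2.30 mg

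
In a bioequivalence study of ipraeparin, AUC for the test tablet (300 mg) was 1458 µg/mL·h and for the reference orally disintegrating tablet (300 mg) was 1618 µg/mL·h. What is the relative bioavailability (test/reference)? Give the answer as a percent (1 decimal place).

F_rel = 90.1%

F_rel = (AUC_test/D_test) / (AUC_ref/D_ref)
      = (1458/300) / (1618/300)
      = 4.86 / 5.39333 = 0.9011 = 90.11%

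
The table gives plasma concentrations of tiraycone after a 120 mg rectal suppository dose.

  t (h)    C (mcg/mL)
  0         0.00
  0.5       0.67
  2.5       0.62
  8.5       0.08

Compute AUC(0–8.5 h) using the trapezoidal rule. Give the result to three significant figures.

Trapezoidal AUC_0→8.5:
  [0→0.5]: (0.00+0.67)/2 × 0.5 = 0.1675
  [0.5→2.5]: (0.67+0.62)/2 × 2 = 1.29
  [2.5→8.5]: (0.62+0.08)/2 × 6 = 2.1
  Sum = 3.5575 mcg/mL·h

AUC = 3.56 mcg/mL·h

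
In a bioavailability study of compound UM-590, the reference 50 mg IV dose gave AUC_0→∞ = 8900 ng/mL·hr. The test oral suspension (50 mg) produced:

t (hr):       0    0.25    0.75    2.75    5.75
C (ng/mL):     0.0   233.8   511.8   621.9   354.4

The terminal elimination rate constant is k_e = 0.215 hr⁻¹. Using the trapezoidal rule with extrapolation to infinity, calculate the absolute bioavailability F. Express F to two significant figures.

F = 0.50

Trapezoidal AUC_0→5.75 (oral suspension):
  [0→0.25]: (0.0+233.8)/2 × 0.25 = 29.225
  [0.25→0.75]: (233.8+511.8)/2 × 0.5 = 186.4
  [0.75→2.75]: (511.8+621.9)/2 × 2 = 1133.7
  [2.75→5.75]: (621.9+354.4)/2 × 3 = 1464.45
  Sum = 2813.775 ng/mL·hr
Tail: C_last/k_e = 354.4/0.215 = 1648.372
AUC_0→∞ (oral suspension) = 2813.775 + 1648.372 = 4462.147 ng/mL·hr
F = (AUC_ev/D_ev)/(AUC_iv/D_iv) = (4462.147/50)/(8900/50) = 89.24294/178 = 0.5014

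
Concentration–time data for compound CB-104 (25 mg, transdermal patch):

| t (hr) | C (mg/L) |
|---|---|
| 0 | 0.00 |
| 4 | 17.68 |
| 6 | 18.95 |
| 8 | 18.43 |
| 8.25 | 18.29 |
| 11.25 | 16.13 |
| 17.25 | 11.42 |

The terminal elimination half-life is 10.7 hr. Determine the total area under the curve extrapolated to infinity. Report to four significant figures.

AUC = 424.5 mg/L·hr

Trapezoidal AUC_0→17.25:
  [0→4]: (0.00+17.68)/2 × 4 = 35.36
  [4→6]: (17.68+18.95)/2 × 2 = 36.63
  [6→8]: (18.95+18.43)/2 × 2 = 37.38
  [8→8.25]: (18.43+18.29)/2 × 0.25 = 4.59
  [8.25→11.25]: (18.29+16.13)/2 × 3 = 51.63
  [11.25→17.25]: (16.13+11.42)/2 × 6 = 82.65
  Sum = 248.24 mg/L·hr
k_e = ln2 / t½ = 0.693147 / 10.7 = 0.0648 hr^-1
Extrapolated tail: C_last / k_e = 11.42 / 0.0648 = 176.235
AUC_0→∞ = 248.24 + 176.235 = 424.475 mg/L·hr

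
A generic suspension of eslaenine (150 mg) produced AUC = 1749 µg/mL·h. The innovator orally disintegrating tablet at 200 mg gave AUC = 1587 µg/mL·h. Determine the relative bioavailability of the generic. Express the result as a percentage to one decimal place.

F_rel = 146.9%

F_rel = (AUC_test/D_test) / (AUC_ref/D_ref)
      = (1749/150) / (1587/200)
      = 11.66 / 7.935 = 1.4694 = 146.94%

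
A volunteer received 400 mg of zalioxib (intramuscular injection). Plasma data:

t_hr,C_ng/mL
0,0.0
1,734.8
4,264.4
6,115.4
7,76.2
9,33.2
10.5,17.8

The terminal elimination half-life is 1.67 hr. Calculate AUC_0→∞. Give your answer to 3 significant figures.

AUC = 2530 ng/mL·hr

Trapezoidal AUC_0→10.5:
  [0→1]: (0.0+734.8)/2 × 1 = 367.4
  [1→4]: (734.8+264.4)/2 × 3 = 1498.8
  [4→6]: (264.4+115.4)/2 × 2 = 379.8
  [6→7]: (115.4+76.2)/2 × 1 = 95.8
  [7→9]: (76.2+33.2)/2 × 2 = 109.4
  [9→10.5]: (33.2+17.8)/2 × 1.5 = 38.25
  Sum = 2489.45 ng/mL·hr
k_e = ln2 / t½ = 0.693147 / 1.67 = 0.4151 hr^-1
Extrapolated tail: C_last / k_e = 17.8 / 0.4151 = 42.881
AUC_0→∞ = 2489.45 + 42.881 = 2532.331 ng/mL·hr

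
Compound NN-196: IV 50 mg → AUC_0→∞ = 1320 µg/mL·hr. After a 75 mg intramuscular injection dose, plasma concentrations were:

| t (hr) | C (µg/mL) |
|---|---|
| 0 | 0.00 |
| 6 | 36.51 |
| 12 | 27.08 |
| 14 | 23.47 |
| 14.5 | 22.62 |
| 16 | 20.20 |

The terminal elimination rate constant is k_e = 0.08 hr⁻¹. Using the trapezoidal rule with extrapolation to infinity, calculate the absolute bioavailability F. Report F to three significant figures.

F = 0.327

Trapezoidal AUC_0→16 (intramuscular injection):
  [0→6]: (0.00+36.51)/2 × 6 = 109.53
  [6→12]: (36.51+27.08)/2 × 6 = 190.77
  [12→14]: (27.08+23.47)/2 × 2 = 50.55
  [14→14.5]: (23.47+22.62)/2 × 0.5 = 11.5225
  [14.5→16]: (22.62+20.20)/2 × 1.5 = 32.115
  Sum = 394.4875 µg/mL·hr
Tail: C_last/k_e = 20.20/0.08 = 252.500
AUC_0→∞ (intramuscular injection) = 394.4875 + 252.500 = 646.9875 µg/mL·hr
F = (AUC_ev/D_ev)/(AUC_iv/D_iv) = (646.9875/75)/(1320/50) = 8.6265/26.4 = 0.3268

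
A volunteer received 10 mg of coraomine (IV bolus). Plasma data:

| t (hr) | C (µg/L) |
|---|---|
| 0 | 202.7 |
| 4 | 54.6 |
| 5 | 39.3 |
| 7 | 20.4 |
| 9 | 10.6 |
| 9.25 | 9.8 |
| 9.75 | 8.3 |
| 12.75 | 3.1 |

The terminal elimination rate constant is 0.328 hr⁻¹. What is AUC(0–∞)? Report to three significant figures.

Trapezoidal AUC_0→12.75:
  [0→4]: (202.7+54.6)/2 × 4 = 514.6
  [4→5]: (54.6+39.3)/2 × 1 = 46.95
  [5→7]: (39.3+20.4)/2 × 2 = 59.7
  [7→9]: (20.4+10.6)/2 × 2 = 31.0
  [9→9.25]: (10.6+9.8)/2 × 0.25 = 2.55
  [9.25→9.75]: (9.8+8.3)/2 × 0.5 = 4.525
  [9.75→12.75]: (8.3+3.1)/2 × 3 = 17.1
  Sum = 676.425 µg/L·hr
Extrapolated tail: C_last / k_e = 3.1 / 0.328 = 9.451
AUC_0→∞ = 676.425 + 9.451 = 685.876 µg/L·hr

AUC = 686 µg/L·hr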